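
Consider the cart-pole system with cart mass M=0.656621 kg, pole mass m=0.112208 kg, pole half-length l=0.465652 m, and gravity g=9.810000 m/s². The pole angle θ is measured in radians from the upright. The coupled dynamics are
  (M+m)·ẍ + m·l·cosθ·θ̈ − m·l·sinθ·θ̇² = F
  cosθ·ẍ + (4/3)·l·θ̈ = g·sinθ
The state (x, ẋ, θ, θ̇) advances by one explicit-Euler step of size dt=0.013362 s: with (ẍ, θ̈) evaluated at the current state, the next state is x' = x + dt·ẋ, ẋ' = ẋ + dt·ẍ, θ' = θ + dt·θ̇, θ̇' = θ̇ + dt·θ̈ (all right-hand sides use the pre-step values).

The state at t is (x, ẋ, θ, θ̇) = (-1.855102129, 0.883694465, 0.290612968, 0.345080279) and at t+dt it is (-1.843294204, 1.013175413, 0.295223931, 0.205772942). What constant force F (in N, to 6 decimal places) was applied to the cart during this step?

ẍ = (ẋ'−ẋ)/dt = (1.013175413−0.883694465)/0.013362 = 9.690237
θ̈ = (θ̇'−θ̇)/dt = (0.205772942−0.345080279)/0.013362 = -10.425635
sinθ=0.286540, cosθ=0.958068
F = (M+m)·ẍ + m·l·cosθ·θ̈ − m·l·sinθ·θ̇² = 7.450135 + -0.521896 − 0.001783 = 6.926456

F = 6.926456 N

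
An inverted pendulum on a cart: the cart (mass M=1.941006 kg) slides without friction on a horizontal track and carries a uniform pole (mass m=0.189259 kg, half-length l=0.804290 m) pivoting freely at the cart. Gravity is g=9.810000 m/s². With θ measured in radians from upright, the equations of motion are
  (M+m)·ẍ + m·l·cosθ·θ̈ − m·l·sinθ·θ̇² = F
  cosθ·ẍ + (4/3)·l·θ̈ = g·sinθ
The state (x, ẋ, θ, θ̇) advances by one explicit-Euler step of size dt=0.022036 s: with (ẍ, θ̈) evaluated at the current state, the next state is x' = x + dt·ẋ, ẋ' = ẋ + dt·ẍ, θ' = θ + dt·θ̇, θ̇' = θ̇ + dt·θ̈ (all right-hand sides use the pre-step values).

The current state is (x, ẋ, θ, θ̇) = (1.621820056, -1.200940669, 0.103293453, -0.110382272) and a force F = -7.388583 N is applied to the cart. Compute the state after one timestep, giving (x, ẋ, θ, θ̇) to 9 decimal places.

sinθ=0.103109869, cosθ=0.994669973
temp = (F + m·l·θ̇²·sinθ)/(M+m) = (-7.388583 + 0.000191235)/2.130265 = -3.468297026
θ̈ = (g·sinθ − cosθ·temp)/(l·(4/3 − m·cos²θ/(M+m))) = 4.453787945
ẍ = temp − m·l·θ̈·cosθ/(M+m) = -3.784848341
Euler: x'=1.621820056+0.022036·-1.200940669=1.595356127, ẋ'=-1.200940669+0.022036·-3.784848341=-1.284343587
       θ'=0.103293453+0.022036·-0.110382272=0.100861069, θ̇'=-0.110382272+0.022036·4.453787945=-0.012238601

(1.595356127, -1.284343587, 0.100861069, -0.012238601)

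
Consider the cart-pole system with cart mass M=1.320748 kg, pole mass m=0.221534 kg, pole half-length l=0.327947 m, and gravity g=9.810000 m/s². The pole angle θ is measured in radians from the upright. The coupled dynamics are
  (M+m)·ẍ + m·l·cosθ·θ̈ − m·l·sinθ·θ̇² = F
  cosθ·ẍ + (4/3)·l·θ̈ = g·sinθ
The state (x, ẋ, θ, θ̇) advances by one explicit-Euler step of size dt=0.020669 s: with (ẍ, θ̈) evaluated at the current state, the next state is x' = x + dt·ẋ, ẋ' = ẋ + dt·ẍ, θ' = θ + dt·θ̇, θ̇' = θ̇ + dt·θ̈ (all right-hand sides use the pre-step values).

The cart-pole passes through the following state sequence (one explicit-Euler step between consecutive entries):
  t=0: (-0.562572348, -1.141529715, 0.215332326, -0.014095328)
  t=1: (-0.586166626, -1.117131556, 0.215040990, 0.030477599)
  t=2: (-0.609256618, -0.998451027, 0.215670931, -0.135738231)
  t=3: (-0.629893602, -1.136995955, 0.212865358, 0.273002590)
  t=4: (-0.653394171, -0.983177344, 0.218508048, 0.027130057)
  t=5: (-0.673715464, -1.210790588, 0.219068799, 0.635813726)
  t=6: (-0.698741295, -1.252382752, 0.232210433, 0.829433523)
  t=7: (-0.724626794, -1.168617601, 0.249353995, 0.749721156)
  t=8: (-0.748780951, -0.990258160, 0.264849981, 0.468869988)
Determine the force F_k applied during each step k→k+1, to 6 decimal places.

step 0→1:
  ẍ = (ẋ'−ẋ)/dt = (-1.117131556−-1.141529715)/0.020669 = 1.180423
  θ̈ = (θ̇'−θ̇)/dt = (0.030477599−-0.014095328)/0.020669 = 2.156511
  sinθ=0.213672, cosθ=0.976905
  F = (M+m)·ẍ + m·l·cosθ·θ̈ − m·l·sinθ·θ̇² = 1.820545 + 0.153055 − 0.000003 = 1.973597
step 1→2:
  ẍ = (ẋ'−ẋ)/dt = (-0.998451027−-1.117131556)/0.020669 = 5.741958
  θ̈ = (θ̇'−θ̇)/dt = (-0.135738231−0.030477599)/0.020669 = -8.041793
  sinθ=0.213387, cosθ=0.976968
  F = (M+m)·ẍ + m·l·cosθ·θ̈ − m·l·sinθ·θ̇² = 8.855718 + -0.570791 − 0.000014 = 8.284913
step 2→3:
  ẍ = (ẋ'−ẋ)/dt = (-1.136995955−-0.998451027)/0.020669 = -6.703030
  θ̈ = (θ̇'−θ̇)/dt = (0.273002590−-0.135738231)/0.020669 = 19.775549
  sinθ=0.214003, cosθ=0.976833
  F = (M+m)·ẍ + m·l·cosθ·θ̈ − m·l·sinθ·θ̇² = -10.337963 + 1.403437 − 0.000286 = -8.934812
step 3→4:
  ẍ = (ẋ'−ẋ)/dt = (-0.983177344−-1.136995955)/0.020669 = 7.441996
  θ̈ = (θ̇'−θ̇)/dt = (0.027130057−0.273002590)/0.020669 = -11.895715
  sinθ=0.211261, cosθ=0.977430
  F = (M+m)·ẍ + m·l·cosθ·θ̈ − m·l·sinθ·θ̇² = 11.477656 + -0.844734 − 0.001144 = 10.631778
step 4→5:
  ẍ = (ẋ'−ẋ)/dt = (-1.210790588−-0.983177344)/0.020669 = -11.012301
  θ̈ = (θ̇'−θ̇)/dt = (0.635813726−0.027130057)/0.020669 = 29.449111
  sinθ=0.216773, cosθ=0.976222
  F = (M+m)·ẍ + m·l·cosθ·θ̈ − m·l·sinθ·θ̇² = -16.984073 + 2.088646 − 0.000012 = -14.895439
step 5→6:
  ẍ = (ẋ'−ẋ)/dt = (-1.252382752−-1.210790588)/0.020669 = -2.012297
  θ̈ = (θ̇'−θ̇)/dt = (0.829433523−0.635813726)/0.020669 = 9.367642
  sinθ=0.217321, cosθ=0.976100
  F = (M+m)·ẍ + m·l·cosθ·θ̈ − m·l·sinθ·θ̇² = -3.103529 + 0.664307 − 0.006383 = -2.445605
step 6→7:
  ẍ = (ẋ'−ẋ)/dt = (-1.168617601−-1.252382752)/0.020669 = 4.052695
  θ̈ = (θ̇'−θ̇)/dt = (0.749721156−0.829433523)/0.020669 = -3.856615
  sinθ=0.230129, cosθ=0.973160
  F = (M+m)·ẍ + m·l·cosθ·θ̈ − m·l·sinθ·θ̇² = 6.250398 + -0.272668 − 0.011502 = 5.966228
step 7→8:
  ẍ = (ẋ'−ẋ)/dt = (-0.990258160−-1.168617601)/0.020669 = 8.629321
  θ̈ = (θ̇'−θ̇)/dt = (0.468869988−0.749721156)/0.020669 = -13.588038
  sinθ=0.246778, cosθ=0.969072
  F = (M+m)·ẍ + m·l·cosθ·θ̈ − m·l·sinθ·θ̇² = 13.308847 + -0.956658 − 0.010077 = 12.342111

F_0 = 1.973597 N
F_1 = 8.284913 N
F_2 = -8.934812 N
F_3 = 10.631778 N
F_4 = -14.895439 N
F_5 = -2.445605 N
F_6 = 5.966228 N
F_7 = 12.342111 N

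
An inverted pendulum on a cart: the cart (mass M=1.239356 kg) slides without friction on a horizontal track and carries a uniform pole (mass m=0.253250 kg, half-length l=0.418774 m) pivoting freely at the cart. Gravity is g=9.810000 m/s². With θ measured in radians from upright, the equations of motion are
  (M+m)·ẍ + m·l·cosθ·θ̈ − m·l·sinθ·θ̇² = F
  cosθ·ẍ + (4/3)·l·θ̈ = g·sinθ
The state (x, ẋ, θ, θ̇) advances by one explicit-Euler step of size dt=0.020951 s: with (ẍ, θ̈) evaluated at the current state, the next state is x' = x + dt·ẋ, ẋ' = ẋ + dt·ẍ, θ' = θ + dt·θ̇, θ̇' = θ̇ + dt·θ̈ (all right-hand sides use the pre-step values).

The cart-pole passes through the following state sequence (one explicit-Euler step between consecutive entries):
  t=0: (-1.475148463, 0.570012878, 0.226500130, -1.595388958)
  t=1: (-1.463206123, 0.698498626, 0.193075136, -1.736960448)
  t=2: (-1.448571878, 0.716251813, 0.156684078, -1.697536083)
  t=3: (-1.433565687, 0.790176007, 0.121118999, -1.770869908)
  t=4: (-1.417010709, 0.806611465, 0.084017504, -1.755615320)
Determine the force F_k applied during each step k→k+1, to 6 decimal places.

step 0→1:
  ẍ = (ẋ'−ẋ)/dt = (0.698498626−0.570012878)/0.020951 = 6.132679
  θ̈ = (θ̇'−θ̇)/dt = (-1.736960448−-1.595388958)/0.020951 = -6.757266
  sinθ=0.224568, cosθ=0.974458
  F = (M+m)·ẍ + m·l·cosθ·θ̈ − m·l·sinθ·θ̇² = 9.153673 + -0.698334 − 0.060619 = 8.394719
step 1→2:
  ẍ = (ẋ'−ẋ)/dt = (0.716251813−0.698498626)/0.020951 = 0.847367
  θ̈ = (θ̇'−θ̇)/dt = (-1.697536083−-1.736960448)/0.020951 = 1.881741
  sinθ=0.191878, cosθ=0.981419
  F = (M+m)·ẍ + m·l·cosθ·θ̈ − m·l·sinθ·θ̇² = 1.264785 + 0.195859 − 0.061395 = 1.399249
step 2→3:
  ẍ = (ẋ'−ẋ)/dt = (0.790176007−0.716251813)/0.020951 = 3.528433
  θ̈ = (θ̇'−θ̇)/dt = (-1.770869908−-1.697536083)/0.020951 = -3.500254
  sinθ=0.156044, cosθ=0.987750
  F = (M+m)·ẍ + m·l·cosθ·θ̈ − m·l·sinθ·θ̇² = 5.266560 + -0.366670 − 0.047688 = 4.852201
step 3→4:
  ẍ = (ẋ'−ẋ)/dt = (0.806611465−0.790176007)/0.020951 = 0.784471
  θ̈ = (θ̇'−θ̇)/dt = (-1.755615320−-1.770869908)/0.020951 = 0.728108
  sinθ=0.120823, cosθ=0.992674
  F = (M+m)·ẍ + m·l·cosθ·θ̈ − m·l·sinθ·θ̇² = 1.170907 + 0.076653 − 0.040184 = 1.207376

F_0 = 8.394719 N
F_1 = 1.399249 N
F_2 = 4.852201 N
F_3 = 1.207376 N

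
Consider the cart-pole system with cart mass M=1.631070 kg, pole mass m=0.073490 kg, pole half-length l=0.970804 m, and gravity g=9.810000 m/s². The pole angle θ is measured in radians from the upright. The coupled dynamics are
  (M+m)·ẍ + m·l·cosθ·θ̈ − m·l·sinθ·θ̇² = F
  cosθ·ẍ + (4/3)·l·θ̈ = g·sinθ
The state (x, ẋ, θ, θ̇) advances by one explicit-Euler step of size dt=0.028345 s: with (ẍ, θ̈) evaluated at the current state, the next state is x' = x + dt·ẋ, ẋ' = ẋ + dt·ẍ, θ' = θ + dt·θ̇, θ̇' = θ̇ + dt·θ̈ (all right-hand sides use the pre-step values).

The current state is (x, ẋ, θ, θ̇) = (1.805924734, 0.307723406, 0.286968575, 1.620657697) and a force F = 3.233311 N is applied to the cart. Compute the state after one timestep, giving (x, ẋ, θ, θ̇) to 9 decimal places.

(1.814647154, 0.361531511, 0.332906117, 1.641591910)

sinθ=0.283046071, cosθ=0.959106314
temp = (F + m·l·θ̇²·sinθ)/(M+m) = (3.233311 + 0.053039513)/1.704560 = 1.927975849
θ̈ = (g·sinθ − cosθ·temp)/(l·(4/3 − m·cos²θ/(M+m))) = 0.738550472
ẍ = temp − m·l·θ̈·cosθ/(M+m) = 1.898327914
Euler: x'=1.805924734+0.028345·0.307723406=1.814647154, ẋ'=0.307723406+0.028345·1.898327914=0.361531511
       θ'=0.286968575+0.028345·1.620657697=0.332906117, θ̇'=1.620657697+0.028345·0.738550472=1.641591910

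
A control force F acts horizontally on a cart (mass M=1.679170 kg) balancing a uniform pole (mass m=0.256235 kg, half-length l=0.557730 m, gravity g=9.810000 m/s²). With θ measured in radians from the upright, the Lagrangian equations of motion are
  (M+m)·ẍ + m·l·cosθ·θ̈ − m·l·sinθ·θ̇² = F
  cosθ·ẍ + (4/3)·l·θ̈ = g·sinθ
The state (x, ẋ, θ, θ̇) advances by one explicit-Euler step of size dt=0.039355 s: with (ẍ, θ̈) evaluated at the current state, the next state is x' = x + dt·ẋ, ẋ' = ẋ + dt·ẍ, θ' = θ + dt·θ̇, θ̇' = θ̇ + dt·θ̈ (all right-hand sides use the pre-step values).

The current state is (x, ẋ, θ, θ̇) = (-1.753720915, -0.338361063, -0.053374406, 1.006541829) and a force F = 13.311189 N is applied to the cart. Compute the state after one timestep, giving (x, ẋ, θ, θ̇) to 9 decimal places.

sinθ=-0.053349067, cosθ=0.998575925
temp = (F + m·l·θ̇²·sinθ)/(M+m) = (13.311189 + -0.007724190)/1.935405 = 6.873736923
θ̈ = (g·sinθ − cosθ·temp)/(l·(4/3 − m·cos²θ/(M+m))) = -11.025654507
ẍ = temp − m·l·θ̈·cosθ/(M+m) = 7.686709823
Euler: x'=-1.753720915+0.039355·-0.338361063=-1.767037115, ẋ'=-0.338361063+0.039355·7.686709823=-0.035850598
       θ'=-0.053374406+0.039355·1.006541829=-0.013761952, θ̇'=1.006541829+0.039355·-11.025654507=0.572627196

(-1.767037115, -0.035850598, -0.013761952, 0.572627196)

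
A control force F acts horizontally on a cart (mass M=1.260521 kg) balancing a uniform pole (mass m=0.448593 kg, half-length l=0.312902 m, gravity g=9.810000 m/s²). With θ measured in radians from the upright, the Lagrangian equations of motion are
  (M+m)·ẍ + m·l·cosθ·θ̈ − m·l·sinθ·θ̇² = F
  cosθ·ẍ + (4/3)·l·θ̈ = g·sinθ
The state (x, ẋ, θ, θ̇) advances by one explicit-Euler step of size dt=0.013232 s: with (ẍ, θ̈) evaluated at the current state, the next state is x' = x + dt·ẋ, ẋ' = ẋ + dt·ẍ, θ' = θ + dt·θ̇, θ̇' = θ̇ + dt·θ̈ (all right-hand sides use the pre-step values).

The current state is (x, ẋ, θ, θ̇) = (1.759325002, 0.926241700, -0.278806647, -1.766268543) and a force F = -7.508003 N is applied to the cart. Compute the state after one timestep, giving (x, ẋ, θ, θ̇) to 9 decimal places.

(1.771581032, 0.862310429, -0.302177912, -1.704574706)

sinθ=-0.275208574, cosθ=0.961384544
temp = (F + m·l·θ̇²·sinθ)/(M+m) = (-7.508003 + -0.120513655)/1.709114 = -4.463433484
θ̈ = (g·sinθ − cosθ·temp)/(l·(4/3 − m·cos²θ/(M+m))) = 4.662472570
ẍ = temp − m·l·θ̈·cosθ/(M+m) = -4.831565191
Euler: x'=1.759325002+0.013232·0.926241700=1.771581032, ẋ'=0.926241700+0.013232·-4.831565191=0.862310429
       θ'=-0.278806647+0.013232·-1.766268543=-0.302177912, θ̇'=-1.766268543+0.013232·4.662472570=-1.704574706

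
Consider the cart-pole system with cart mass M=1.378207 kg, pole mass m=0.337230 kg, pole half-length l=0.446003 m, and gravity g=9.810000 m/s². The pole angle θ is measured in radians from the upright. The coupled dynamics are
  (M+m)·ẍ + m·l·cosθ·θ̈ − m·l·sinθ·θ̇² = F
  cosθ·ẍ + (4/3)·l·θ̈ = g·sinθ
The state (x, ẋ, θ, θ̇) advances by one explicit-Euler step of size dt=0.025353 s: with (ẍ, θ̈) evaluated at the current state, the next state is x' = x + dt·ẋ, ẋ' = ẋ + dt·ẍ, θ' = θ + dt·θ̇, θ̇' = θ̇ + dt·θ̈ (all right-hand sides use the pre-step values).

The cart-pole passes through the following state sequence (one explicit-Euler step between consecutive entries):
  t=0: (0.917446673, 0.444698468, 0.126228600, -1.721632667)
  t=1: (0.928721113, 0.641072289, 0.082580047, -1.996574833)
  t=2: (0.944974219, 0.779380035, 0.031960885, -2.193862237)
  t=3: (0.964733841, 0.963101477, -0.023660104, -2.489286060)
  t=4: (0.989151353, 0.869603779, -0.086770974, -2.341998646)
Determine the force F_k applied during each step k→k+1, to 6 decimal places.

step 0→1:
  ẍ = (ẋ'−ẋ)/dt = (0.641072289−0.444698468)/0.025353 = 7.745585
  θ̈ = (θ̇'−θ̇)/dt = (-1.996574833−-1.721632667)/0.025353 = -10.844561
  sinθ=0.125894, cosθ=0.992044
  F = (M+m)·ẍ + m·l·cosθ·θ̈ − m·l·sinθ·θ̇² = 13.287063 + -1.618105 − 0.056124 = 11.612834
step 1→2:
  ẍ = (ẋ'−ẋ)/dt = (0.779380035−0.641072289)/0.025353 = 5.455281
  θ̈ = (θ̇'−θ̇)/dt = (-2.193862237−-1.996574833)/0.025353 = -7.781620
  sinθ=0.082486, cosθ=0.996592
  F = (M+m)·ẍ + m·l·cosθ·θ̈ − m·l·sinθ·θ̇² = 9.358191 + -1.166411 − 0.049456 = 8.142325
step 2→3:
  ẍ = (ẋ'−ẋ)/dt = (0.963101477−0.779380035)/0.025353 = 7.246537
  θ̈ = (θ̇'−θ̇)/dt = (-2.489286060−-2.193862237)/0.025353 = -11.652421
  sinθ=0.031955, cosθ=0.999489
  F = (M+m)·ẍ + m·l·cosθ·θ̈ − m·l·sinθ·θ̇² = 12.430977 + -1.751694 − 0.023133 = 10.656150
step 3→4:
  ẍ = (ẋ'−ẋ)/dt = (0.869603779−0.963101477)/0.025353 = -3.687836
  θ̈ = (θ̇'−θ̇)/dt = (-2.341998646−-2.489286060)/0.025353 = 5.809467
  sinθ=-0.023658, cosθ=0.999720
  F = (M+m)·ẍ + m·l·cosθ·θ̈ − m·l·sinθ·θ̇² = -6.326250 + 0.873532 − -0.022049 = -5.430669

F_0 = 11.612834 N
F_1 = 8.142325 N
F_2 = 10.656150 N
F_3 = -5.430669 N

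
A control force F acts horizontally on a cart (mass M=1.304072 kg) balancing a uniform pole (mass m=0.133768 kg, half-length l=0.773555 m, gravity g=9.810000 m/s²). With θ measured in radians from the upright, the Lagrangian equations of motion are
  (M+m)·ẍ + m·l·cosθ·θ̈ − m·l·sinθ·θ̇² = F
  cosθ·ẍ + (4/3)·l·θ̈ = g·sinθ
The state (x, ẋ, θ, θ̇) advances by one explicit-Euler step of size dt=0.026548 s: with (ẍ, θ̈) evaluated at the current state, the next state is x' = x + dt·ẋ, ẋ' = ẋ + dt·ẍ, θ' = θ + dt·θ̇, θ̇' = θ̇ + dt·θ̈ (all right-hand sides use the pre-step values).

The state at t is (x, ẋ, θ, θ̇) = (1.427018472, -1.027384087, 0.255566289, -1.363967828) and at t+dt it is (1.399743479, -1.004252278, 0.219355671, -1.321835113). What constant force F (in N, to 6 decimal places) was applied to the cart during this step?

F = 1.363042 N

ẍ = (ẋ'−ẋ)/dt = (-1.004252278−-1.027384087)/0.026548 = 0.871320
θ̈ = (θ̇'−θ̇)/dt = (-1.321835113−-1.363967828)/0.026548 = 1.587039
sinθ=0.252793, cosθ=0.967520
F = (M+m)·ẍ + m·l·cosθ·θ̈ − m·l·sinθ·θ̇² = 1.252819 + 0.158888 − 0.048665 = 1.363042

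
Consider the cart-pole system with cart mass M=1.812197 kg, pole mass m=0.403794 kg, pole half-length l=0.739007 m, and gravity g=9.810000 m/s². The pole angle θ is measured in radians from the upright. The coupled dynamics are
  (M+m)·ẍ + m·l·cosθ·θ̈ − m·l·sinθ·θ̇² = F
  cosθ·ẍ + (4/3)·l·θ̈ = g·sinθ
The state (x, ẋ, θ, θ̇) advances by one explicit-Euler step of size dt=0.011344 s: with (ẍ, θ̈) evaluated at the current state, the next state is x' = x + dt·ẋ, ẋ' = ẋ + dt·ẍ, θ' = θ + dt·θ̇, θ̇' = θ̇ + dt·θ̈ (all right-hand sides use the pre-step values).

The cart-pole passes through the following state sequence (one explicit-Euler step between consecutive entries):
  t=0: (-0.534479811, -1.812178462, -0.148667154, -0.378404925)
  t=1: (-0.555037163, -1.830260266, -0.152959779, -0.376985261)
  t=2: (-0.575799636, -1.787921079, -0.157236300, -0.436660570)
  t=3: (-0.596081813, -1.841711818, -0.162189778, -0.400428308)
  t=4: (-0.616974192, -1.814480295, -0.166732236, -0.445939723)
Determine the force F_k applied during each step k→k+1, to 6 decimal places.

step 0→1:
  ẍ = (ẋ'−ẋ)/dt = (-1.830260266−-1.812178462)/0.011344 = -1.593953
  θ̈ = (θ̇'−θ̇)/dt = (-0.376985261−-0.378404925)/0.011344 = 0.125147
  sinθ=-0.148120, cosθ=0.988969
  F = (M+m)·ẍ + m·l·cosθ·θ̈ − m·l·sinθ·θ̇² = -3.532186 + 0.036933 − -0.006329 = -3.488924
step 1→2:
  ẍ = (ẋ'−ẋ)/dt = (-1.787921079−-1.830260266)/0.011344 = 3.732298
  θ̈ = (θ̇'−θ̇)/dt = (-0.436660570−-0.376985261)/0.011344 = -5.260517
  sinθ=-0.152364, cosθ=0.988324
  F = (M+m)·ẍ + m·l·cosθ·θ̈ − m·l·sinθ·θ̇² = 8.270739 + -1.551445 − -0.006462 = 6.725755
step 2→3:
  ẍ = (ẋ'−ẋ)/dt = (-1.841711818−-1.787921079)/0.011344 = -4.741779
  θ̈ = (θ̇'−θ̇)/dt = (-0.400428308−-0.436660570)/0.011344 = 3.193958
  sinθ=-0.156589, cosθ=0.987664
  F = (M+m)·ẍ + m·l·cosθ·θ̈ − m·l·sinθ·θ̇² = -10.507739 + 0.941341 − -0.008910 = -9.557489
step 3→4:
  ẍ = (ẋ'−ẋ)/dt = (-1.814480295−-1.841711818)/0.011344 = 2.400522
  θ̈ = (θ̇'−θ̇)/dt = (-0.445939723−-0.400428308)/0.011344 = -4.011937
  sinθ=-0.161480, cosθ=0.986876
  F = (M+m)·ẍ + m·l·cosθ·θ̈ − m·l·sinθ·θ̇² = 5.319535 + -1.181477 − -0.007726 = 4.145785

F_0 = -3.488924 N
F_1 = 6.725755 N
F_2 = -9.557489 N
F_3 = 4.145785 N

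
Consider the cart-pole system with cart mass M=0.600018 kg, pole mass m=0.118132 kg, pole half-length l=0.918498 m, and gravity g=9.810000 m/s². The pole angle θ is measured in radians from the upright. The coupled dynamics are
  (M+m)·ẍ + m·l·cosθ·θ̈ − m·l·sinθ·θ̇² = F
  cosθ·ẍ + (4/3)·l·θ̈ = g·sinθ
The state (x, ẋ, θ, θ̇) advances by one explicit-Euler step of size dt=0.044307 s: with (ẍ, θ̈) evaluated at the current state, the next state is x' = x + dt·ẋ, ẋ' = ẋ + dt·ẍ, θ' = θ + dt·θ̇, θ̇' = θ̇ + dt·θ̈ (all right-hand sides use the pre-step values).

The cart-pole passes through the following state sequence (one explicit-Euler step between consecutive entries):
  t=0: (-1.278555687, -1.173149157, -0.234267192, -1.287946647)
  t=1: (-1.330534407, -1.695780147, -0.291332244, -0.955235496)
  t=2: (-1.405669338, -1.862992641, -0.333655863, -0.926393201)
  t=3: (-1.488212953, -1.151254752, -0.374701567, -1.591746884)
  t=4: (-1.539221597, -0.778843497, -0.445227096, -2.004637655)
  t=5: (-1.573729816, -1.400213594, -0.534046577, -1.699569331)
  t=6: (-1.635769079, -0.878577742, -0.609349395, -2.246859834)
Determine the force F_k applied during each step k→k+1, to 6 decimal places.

step 0→1:
  ẍ = (ẋ'−ẋ)/dt = (-1.695780147−-1.173149157)/0.044307 = -11.795675
  θ̈ = (θ̇'−θ̇)/dt = (-0.955235496−-1.287946647)/0.044307 = 7.509223
  sinθ=-0.232130, cosθ=0.972685
  F = (M+m)·ẍ + m·l·cosθ·θ̈ − m·l·sinθ·θ̇² = -8.471064 + 0.792525 − -0.041780 = -7.636759
step 1→2:
  ẍ = (ẋ'−ẋ)/dt = (-1.862992641−-1.695780147)/0.044307 = -3.773952
  θ̈ = (θ̇'−θ̇)/dt = (-0.926393201−-0.955235496)/0.044307 = 0.650965
  sinθ=-0.287229, cosθ=0.957862
  F = (M+m)·ẍ + m·l·cosθ·θ̈ − m·l·sinθ·θ̇² = -2.710264 + 0.067656 − -0.028438 = -2.614170
step 2→3:
  ẍ = (ẋ'−ẋ)/dt = (-1.151254752−-1.862992641)/0.044307 = 16.063780
  θ̈ = (θ̇'−θ̇)/dt = (-1.591746884−-0.926393201)/0.044307 = -15.016898
  sinθ=-0.327499, cosθ=0.944851
  F = (M+m)·ẍ + m·l·cosθ·θ̈ − m·l·sinθ·θ̇² = 11.536203 + -1.539535 − -0.030496 = 10.027165
step 3→4:
  ẍ = (ẋ'−ẋ)/dt = (-0.778843497−-1.151254752)/0.044307 = 8.405246
  θ̈ = (θ̇'−θ̇)/dt = (-2.004637655−-1.591746884)/0.044307 = -9.318861
  sinθ=-0.365995, cosθ=0.930617
  F = (M+m)·ẍ + m·l·cosθ·θ̈ − m·l·sinθ·θ̇² = 6.036228 + -0.940978 − -0.100616 = 5.195866
step 4→5:
  ẍ = (ẋ'−ẋ)/dt = (-1.400213594−-0.778843497)/0.044307 = -14.024197
  θ̈ = (θ̇'−θ̇)/dt = (-1.699569331−-2.004637655)/0.044307 = 6.885330
  sinθ=-0.430663, cosθ=0.902513
  F = (M+m)·ẍ + m·l·cosθ·θ̈ − m·l·sinθ·θ̇² = -10.071477 + 0.674255 − -0.187782 = -9.209440
step 5→6:
  ẍ = (ẋ'−ẋ)/dt = (-0.878577742−-1.400213594)/0.044307 = 11.773215
  θ̈ = (θ̇'−θ̇)/dt = (-2.246859834−-1.699569331)/0.044307 = -12.352236
  sinθ=-0.509021, cosθ=0.860754
  F = (M+m)·ẍ + m·l·cosθ·θ̈ − m·l·sinθ·θ̇² = 8.454935 + -1.153641 − -0.159536 = 7.460830

F_0 = -7.636759 N
F_1 = -2.614170 N
F_2 = 10.027165 N
F_3 = 5.195866 N
F_4 = -9.209440 N
F_5 = 7.460830 N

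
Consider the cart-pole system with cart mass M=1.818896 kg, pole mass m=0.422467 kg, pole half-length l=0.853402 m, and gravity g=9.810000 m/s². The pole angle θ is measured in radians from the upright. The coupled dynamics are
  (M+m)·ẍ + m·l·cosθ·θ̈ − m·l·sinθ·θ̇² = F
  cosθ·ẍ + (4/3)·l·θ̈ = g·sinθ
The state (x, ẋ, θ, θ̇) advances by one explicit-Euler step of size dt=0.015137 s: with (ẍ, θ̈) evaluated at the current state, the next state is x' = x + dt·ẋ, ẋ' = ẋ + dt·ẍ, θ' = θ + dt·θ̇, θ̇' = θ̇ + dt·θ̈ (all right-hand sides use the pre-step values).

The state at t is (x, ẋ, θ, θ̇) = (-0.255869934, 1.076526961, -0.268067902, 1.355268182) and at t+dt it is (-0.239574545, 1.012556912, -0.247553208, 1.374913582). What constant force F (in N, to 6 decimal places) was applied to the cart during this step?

ẍ = (ẋ'−ẋ)/dt = (1.012556912−1.076526961)/0.015137 = -4.226072
θ̈ = (θ̇'−θ̇)/dt = (1.374913582−1.355268182)/0.015137 = 1.297840
sinθ=-0.264869, cosθ=0.964284
F = (M+m)·ẍ + m·l·cosθ·θ̈ − m·l·sinθ·θ̇² = -9.472161 + 0.451204 − -0.175399 = -8.845558

F = -8.845558 N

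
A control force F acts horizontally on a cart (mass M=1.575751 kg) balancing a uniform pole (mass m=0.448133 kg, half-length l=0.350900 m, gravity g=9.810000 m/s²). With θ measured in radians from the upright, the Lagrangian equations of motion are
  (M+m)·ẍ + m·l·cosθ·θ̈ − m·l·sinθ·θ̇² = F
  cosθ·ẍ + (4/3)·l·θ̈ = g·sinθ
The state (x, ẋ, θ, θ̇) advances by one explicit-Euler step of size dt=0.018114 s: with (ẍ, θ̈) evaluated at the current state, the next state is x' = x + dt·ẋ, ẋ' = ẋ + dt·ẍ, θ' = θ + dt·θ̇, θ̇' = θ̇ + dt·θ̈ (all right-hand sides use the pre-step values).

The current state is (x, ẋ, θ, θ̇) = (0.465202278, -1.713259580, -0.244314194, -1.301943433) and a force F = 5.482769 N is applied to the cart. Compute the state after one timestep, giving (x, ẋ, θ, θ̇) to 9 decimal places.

sinθ=-0.241890942, cosθ=0.970303443
temp = (F + m·l·θ̇²·sinθ)/(M+m) = (5.482769 + -0.064475413)/2.023884 = 2.677175958
θ̈ = (g·sinθ − cosθ·temp)/(l·(4/3 − m·cos²θ/(M+m))) = -12.592918563
ẍ = temp − m·l·θ̈·cosθ/(M+m) = 3.626552824
Euler: x'=0.465202278+0.018114·-1.713259580=0.434168294, ẋ'=-1.713259580+0.018114·3.626552824=-1.647568202
       θ'=-0.244314194+0.018114·-1.301943433=-0.267897597, θ̇'=-1.301943433+0.018114·-12.592918563=-1.530051560

(0.434168294, -1.647568202, -0.267897597, -1.530051560)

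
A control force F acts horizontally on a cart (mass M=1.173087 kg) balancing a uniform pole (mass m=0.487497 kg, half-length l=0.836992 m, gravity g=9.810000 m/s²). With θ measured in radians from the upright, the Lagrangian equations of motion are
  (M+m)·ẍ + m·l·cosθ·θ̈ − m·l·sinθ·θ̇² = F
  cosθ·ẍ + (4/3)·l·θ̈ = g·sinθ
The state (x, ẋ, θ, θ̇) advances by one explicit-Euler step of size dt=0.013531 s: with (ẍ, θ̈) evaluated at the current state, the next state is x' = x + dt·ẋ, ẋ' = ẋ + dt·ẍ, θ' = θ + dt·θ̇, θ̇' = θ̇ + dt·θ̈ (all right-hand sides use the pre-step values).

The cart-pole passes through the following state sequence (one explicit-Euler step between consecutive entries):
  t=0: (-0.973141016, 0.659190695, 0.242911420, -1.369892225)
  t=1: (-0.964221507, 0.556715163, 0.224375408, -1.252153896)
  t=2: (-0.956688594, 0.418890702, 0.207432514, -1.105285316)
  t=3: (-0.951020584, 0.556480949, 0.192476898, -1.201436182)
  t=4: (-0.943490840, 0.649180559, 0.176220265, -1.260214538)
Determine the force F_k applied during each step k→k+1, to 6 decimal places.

step 0→1:
  ẍ = (ẋ'−ẋ)/dt = (0.556715163−0.659190695)/0.013531 = -7.573389
  θ̈ = (θ̇'−θ̇)/dt = (-1.252153896−-1.369892225)/0.013531 = 8.701377
  sinθ=0.240530, cosθ=0.970642
  F = (M+m)·ẍ + m·l·cosθ·θ̈ − m·l·sinθ·θ̇² = -12.576249 + 3.446198 − 0.184177 = -9.314228
step 1→2:
  ẍ = (ẋ'−ẋ)/dt = (0.418890702−0.556715163)/0.013531 = -10.185830
  θ̈ = (θ̇'−θ̇)/dt = (-1.105285316−-1.252153896)/0.013531 = 10.854230
  sinθ=0.222497, cosθ=0.974933
  F = (M+m)·ẍ + m·l·cosθ·θ̈ − m·l·sinθ·θ̇² = -16.914426 + 4.317846 − 0.142342 = -12.738922
step 2→3:
  ẍ = (ẋ'−ẋ)/dt = (0.556480949−0.418890702)/0.013531 = 10.168520
  θ̈ = (θ̇'−θ̇)/dt = (-1.201436182−-1.105285316)/0.013531 = -7.105969
  sinθ=0.205948, cosθ=0.978563
  F = (M+m)·ẍ + m·l·cosθ·θ̈ − m·l·sinθ·θ̇² = 16.885682 + -2.837300 − 0.102660 = 13.945722
step 3→4:
  ẍ = (ẋ'−ẋ)/dt = (0.649180559−0.556480949)/0.013531 = 6.850906
  θ̈ = (θ̇'−θ̇)/dt = (-1.260214538−-1.201436182)/0.013531 = -4.343977
  sinθ=0.191291, cosθ=0.981533
  F = (M+m)·ẍ + m·l·cosθ·θ̈ − m·l·sinθ·θ̇² = 11.376505 + -1.739746 − 0.112665 = 9.524094

F_0 = -9.314228 N
F_1 = -12.738922 N
F_2 = 13.945722 N
F_3 = 9.524094 N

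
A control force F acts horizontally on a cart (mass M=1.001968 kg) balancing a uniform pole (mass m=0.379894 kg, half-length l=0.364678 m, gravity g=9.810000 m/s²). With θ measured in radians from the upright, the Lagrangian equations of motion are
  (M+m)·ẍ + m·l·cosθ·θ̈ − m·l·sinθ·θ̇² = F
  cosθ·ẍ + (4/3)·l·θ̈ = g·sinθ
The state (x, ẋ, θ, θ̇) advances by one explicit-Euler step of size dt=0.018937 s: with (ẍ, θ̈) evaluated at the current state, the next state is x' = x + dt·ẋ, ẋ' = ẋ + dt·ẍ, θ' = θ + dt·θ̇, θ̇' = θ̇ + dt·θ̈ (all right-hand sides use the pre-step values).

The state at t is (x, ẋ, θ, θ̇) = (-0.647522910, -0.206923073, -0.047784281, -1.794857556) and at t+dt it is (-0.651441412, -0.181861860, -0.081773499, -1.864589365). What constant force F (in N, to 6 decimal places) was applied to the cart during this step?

ẍ = (ẋ'−ẋ)/dt = (-0.181861860−-0.206923073)/0.018937 = 1.323399
θ̈ = (θ̇'−θ̇)/dt = (-1.864589365−-1.794857556)/0.018937 = -3.682305
sinθ=-0.047766, cosθ=0.998859
F = (M+m)·ẍ + m·l·cosθ·θ̈ − m·l·sinθ·θ̇² = 1.828755 + -0.509560 − -0.021318 = 1.340513

F = 1.340513 N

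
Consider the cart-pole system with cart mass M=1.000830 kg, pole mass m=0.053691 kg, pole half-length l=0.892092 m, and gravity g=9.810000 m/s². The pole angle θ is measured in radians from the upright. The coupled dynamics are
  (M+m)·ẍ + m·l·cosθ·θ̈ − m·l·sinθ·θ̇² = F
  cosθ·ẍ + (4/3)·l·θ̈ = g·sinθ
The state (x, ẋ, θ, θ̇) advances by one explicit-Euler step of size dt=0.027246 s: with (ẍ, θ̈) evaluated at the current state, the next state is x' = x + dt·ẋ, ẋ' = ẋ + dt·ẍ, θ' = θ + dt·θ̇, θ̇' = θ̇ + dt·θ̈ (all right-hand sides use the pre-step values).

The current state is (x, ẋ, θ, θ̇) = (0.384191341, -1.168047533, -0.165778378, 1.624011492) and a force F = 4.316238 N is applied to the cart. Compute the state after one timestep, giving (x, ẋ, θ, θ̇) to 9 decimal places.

(0.352366718, -1.051059212, -0.121530561, 1.489923689)

sinθ=-0.165020088, cosθ=0.986290206
temp = (F + m·l·θ̇²·sinθ)/(M+m) = (4.316238 + -0.020846164)/1.054521 = 4.073310855
θ̈ = (g·sinθ − cosθ·temp)/(l·(4/3 − m·cos²θ/(M+m))) = -4.921375725
ẍ = temp − m·l·θ̈·cosθ/(M+m) = 4.293779660
Euler: x'=0.384191341+0.027246·-1.168047533=0.352366718, ẋ'=-1.168047533+0.027246·4.293779660=-1.051059212
       θ'=-0.165778378+0.027246·1.624011492=-0.121530561, θ̇'=1.624011492+0.027246·-4.921375725=1.489923689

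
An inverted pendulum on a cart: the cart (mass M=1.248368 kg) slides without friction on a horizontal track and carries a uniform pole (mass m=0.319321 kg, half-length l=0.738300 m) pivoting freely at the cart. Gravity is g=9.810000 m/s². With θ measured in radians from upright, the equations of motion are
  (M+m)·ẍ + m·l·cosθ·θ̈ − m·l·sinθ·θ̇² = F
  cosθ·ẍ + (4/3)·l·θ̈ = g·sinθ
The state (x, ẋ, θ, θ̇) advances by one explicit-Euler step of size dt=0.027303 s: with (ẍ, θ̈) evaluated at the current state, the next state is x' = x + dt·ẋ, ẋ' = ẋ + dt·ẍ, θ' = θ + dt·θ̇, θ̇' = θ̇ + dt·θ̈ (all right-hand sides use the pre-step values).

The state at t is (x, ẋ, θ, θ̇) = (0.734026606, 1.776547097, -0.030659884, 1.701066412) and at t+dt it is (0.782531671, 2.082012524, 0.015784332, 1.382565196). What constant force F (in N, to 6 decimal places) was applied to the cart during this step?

F = 14.811299 N

ẍ = (ẋ'−ẋ)/dt = (2.082012524−1.776547097)/0.027303 = 11.187980
θ̈ = (θ̇'−θ̇)/dt = (1.382565196−1.701066412)/0.027303 = -11.665429
sinθ=-0.030655, cosθ=0.999530
F = (M+m)·ẍ + m·l·cosθ·θ̈ − m·l·sinθ·θ̇² = 17.539274 + -2.748887 − -0.020912 = 14.811299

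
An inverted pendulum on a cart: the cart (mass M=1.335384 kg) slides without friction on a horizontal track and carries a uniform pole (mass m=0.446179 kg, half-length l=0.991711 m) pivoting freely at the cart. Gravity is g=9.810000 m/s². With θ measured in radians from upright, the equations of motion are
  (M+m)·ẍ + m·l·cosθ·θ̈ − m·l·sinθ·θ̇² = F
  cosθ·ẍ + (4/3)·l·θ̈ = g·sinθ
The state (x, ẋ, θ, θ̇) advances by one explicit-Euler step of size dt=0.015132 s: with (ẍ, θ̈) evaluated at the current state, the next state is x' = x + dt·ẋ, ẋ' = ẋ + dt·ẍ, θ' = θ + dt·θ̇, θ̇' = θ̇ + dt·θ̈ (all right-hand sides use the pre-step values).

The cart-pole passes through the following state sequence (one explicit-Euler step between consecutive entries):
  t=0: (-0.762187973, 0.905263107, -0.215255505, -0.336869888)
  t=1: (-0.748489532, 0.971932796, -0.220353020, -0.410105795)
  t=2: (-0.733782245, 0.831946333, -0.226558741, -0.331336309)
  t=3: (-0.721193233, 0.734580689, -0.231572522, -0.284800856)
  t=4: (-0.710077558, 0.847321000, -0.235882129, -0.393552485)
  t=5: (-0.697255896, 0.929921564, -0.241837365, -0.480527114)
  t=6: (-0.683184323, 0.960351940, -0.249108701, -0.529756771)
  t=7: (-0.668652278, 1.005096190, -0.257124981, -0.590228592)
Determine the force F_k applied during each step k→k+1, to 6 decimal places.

step 0→1:
  ẍ = (ẋ'−ẋ)/dt = (0.971932796−0.905263107)/0.015132 = 4.405874
  θ̈ = (θ̇'−θ̇)/dt = (-0.410105795−-0.336869888)/0.015132 = -4.839804
  sinθ=-0.213597, cosθ=0.976922
  F = (M+m)·ẍ + m·l·cosθ·θ̈ − m·l·sinθ·θ̇² = 7.849343 + -2.092097 − -0.010725 = 5.767971
step 1→2:
  ẍ = (ẋ'−ẋ)/dt = (0.831946333−0.971932796)/0.015132 = -9.251022
  θ̈ = (θ̇'−θ̇)/dt = (-0.331336309−-0.410105795)/0.015132 = 5.205491
  sinθ=-0.218574, cosθ=0.975820
  F = (M+m)·ẍ + m·l·cosθ·θ̈ − m·l·sinθ·θ̇² = -16.481278 + 2.247635 − -0.016266 = -14.217377
step 2→3:
  ẍ = (ẋ'−ẋ)/dt = (0.734580689−0.831946333)/0.015132 = -6.434420
  θ̈ = (θ̇'−θ̇)/dt = (-0.284800856−-0.331336309)/0.015132 = 3.075301
  sinθ=-0.224626, cosθ=0.974445
  F = (M+m)·ẍ + m·l·cosθ·θ̈ − m·l·sinθ·θ̇² = -11.463325 + 1.325987 − -0.010912 = -10.126426
step 3→4:
  ẍ = (ẋ'−ẋ)/dt = (0.847321000−0.734580689)/0.015132 = 7.450457
  θ̈ = (θ̇'−θ̇)/dt = (-0.393552485−-0.284800856)/0.015132 = -7.186864
  sinθ=-0.229508, cosθ=0.973307
  F = (M+m)·ẍ + m·l·cosθ·θ̈ − m·l·sinθ·θ̇² = 13.273458 + -3.095162 − -0.008237 = 10.186533
step 4→5:
  ẍ = (ẋ'−ẋ)/dt = (0.929921564−0.847321000)/0.015132 = 5.458668
  θ̈ = (θ̇'−θ̇)/dt = (-0.480527114−-0.393552485)/0.015132 = -5.747729
  sinθ=-0.233701, cosθ=0.972309
  F = (M+m)·ẍ + m·l·cosθ·θ̈ − m·l·sinθ·θ̇² = 9.724961 + -2.472832 − -0.016016 = 7.268145
step 5→6:
  ẍ = (ẋ'−ẋ)/dt = (0.960351940−0.929921564)/0.015132 = 2.010995
  θ̈ = (θ̇'−θ̇)/dt = (-0.529756771−-0.480527114)/0.015132 = -3.253348
  sinθ=-0.239487, cosθ=0.970900
  F = (M+m)·ẍ + m·l·cosθ·θ̈ − m·l·sinθ·θ̇² = 3.582714 + -1.397652 − -0.024469 = 2.209531
step 6→7:
  ẍ = (ẋ'−ẋ)/dt = (1.005096190−0.960351940)/0.015132 = 2.956929
  θ̈ = (θ̇'−θ̇)/dt = (-0.590228592−-0.529756771)/0.015132 = -3.996287
  sinθ=-0.246540, cosθ=0.969133
  F = (M+m)·ẍ + m·l·cosθ·θ̈ − m·l·sinθ·θ̇² = 5.267955 + -1.713697 − -0.030615 = 3.584873

F_0 = 5.767971 N
F_1 = -14.217377 N
F_2 = -10.126426 N
F_3 = 10.186533 N
F_4 = 7.268145 N
F_5 = 2.209531 N
F_6 = 3.584873 N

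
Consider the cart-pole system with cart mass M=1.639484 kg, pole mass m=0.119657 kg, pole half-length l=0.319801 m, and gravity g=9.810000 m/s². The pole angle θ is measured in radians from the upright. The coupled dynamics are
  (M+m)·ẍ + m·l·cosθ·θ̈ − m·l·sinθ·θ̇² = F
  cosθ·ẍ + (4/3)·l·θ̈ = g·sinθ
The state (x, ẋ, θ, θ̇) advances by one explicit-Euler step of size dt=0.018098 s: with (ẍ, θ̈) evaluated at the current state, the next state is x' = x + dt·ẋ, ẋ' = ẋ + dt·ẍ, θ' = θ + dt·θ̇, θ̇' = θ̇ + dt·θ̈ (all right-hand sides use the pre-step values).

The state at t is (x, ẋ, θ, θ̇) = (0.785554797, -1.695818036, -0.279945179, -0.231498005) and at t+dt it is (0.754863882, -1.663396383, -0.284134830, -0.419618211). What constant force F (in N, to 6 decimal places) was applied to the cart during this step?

ẍ = (ẋ'−ẋ)/dt = (-1.663396383−-1.695818036)/0.018098 = 1.791450
θ̈ = (θ̇'−θ̇)/dt = (-0.419618211−-0.231498005)/0.018098 = -10.394530
sinθ=-0.276303, cosθ=0.961071
F = (M+m)·ẍ + m·l·cosθ·θ̈ − m·l·sinθ·θ̇² = 3.151412 + -0.382277 − -0.000567 = 2.769702

F = 2.769702 N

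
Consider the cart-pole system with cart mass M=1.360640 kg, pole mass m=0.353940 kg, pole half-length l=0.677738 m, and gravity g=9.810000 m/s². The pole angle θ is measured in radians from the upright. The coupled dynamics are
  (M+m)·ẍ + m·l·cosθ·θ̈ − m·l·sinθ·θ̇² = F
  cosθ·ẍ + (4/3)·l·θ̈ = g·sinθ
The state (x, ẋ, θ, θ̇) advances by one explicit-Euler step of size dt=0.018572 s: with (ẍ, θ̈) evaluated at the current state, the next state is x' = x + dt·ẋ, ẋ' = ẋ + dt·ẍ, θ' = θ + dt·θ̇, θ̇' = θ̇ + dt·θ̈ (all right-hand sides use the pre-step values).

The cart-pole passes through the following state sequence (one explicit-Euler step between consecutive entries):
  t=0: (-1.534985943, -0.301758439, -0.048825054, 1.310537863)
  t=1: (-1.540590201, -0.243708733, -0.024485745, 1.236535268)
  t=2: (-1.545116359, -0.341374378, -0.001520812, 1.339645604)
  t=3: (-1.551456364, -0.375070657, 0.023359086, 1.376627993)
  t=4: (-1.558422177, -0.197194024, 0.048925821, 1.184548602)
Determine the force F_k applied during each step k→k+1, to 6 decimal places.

F_0 = 4.424608 N
F_1 = -7.676192 N
F_2 = -2.632540 N
F_3 = 13.930829 N

step 0→1:
  ẍ = (ẋ'−ẋ)/dt = (-0.243708733−-0.301758439)/0.018572 = 3.125657
  θ̈ = (θ̇'−θ̇)/dt = (1.236535268−1.310537863)/0.018572 = -3.984633
  sinθ=-0.048806, cosθ=0.998808
  F = (M+m)·ẍ + m·l·cosθ·θ̈ − m·l·sinθ·θ̇² = 5.359189 + -0.954689 − -0.020108 = 4.424608
step 1→2:
  ẍ = (ẋ'−ẋ)/dt = (-0.341374378−-0.243708733)/0.018572 = -5.258758
  θ̈ = (θ̇'−θ̇)/dt = (1.339645604−1.236535268)/0.018572 = 5.551924
  sinθ=-0.024483, cosθ=0.999700
  F = (M+m)·ẍ + m·l·cosθ·θ̈ − m·l·sinθ·θ̇² = -9.016560 + 1.331389 − -0.008980 = -7.676192
step 2→3:
  ẍ = (ẋ'−ẋ)/dt = (-0.375070657−-0.341374378)/0.018572 = -1.814359
  θ̈ = (θ̇'−θ̇)/dt = (1.376627993−1.339645604)/0.018572 = 1.991298
  sinθ=-0.001521, cosθ=0.999999
  F = (M+m)·ẍ + m·l·cosθ·θ̈ − m·l·sinθ·θ̇² = -3.110864 + 0.477669 − -0.000655 = -2.632540
step 3→4:
  ẍ = (ẋ'−ẋ)/dt = (-0.197194024−-0.375070657)/0.018572 = 9.577678
  θ̈ = (θ̇'−θ̇)/dt = (1.184548602−1.376627993)/0.018572 = -10.342418
  sinθ=0.023357, cosθ=0.999727
  F = (M+m)·ẍ + m·l·cosθ·θ̈ − m·l·sinθ·θ̇² = 16.421695 + -2.480248 − 0.010618 = 13.930829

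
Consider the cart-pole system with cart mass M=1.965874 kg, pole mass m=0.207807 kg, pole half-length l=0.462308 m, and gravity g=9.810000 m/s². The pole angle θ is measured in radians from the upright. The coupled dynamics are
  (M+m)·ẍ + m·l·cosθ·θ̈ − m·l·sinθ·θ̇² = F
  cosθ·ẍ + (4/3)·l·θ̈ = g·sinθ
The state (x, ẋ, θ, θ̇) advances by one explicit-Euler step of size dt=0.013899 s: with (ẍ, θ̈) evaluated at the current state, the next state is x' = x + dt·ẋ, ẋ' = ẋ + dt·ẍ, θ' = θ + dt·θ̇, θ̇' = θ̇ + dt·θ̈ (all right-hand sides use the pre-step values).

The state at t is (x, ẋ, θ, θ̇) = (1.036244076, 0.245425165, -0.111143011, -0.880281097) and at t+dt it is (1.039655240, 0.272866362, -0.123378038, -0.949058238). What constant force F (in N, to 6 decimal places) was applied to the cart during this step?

ẍ = (ẋ'−ẋ)/dt = (0.272866362−0.245425165)/0.013899 = 1.974329
θ̈ = (θ̇'−θ̇)/dt = (-0.949058238−-0.880281097)/0.013899 = -4.948352
sinθ=-0.110914, cosθ=0.993830
F = (M+m)·ẍ + m·l·cosθ·θ̈ − m·l·sinθ·θ̇² = 4.291561 + -0.472459 − -0.008257 = 3.827359

F = 3.827359 N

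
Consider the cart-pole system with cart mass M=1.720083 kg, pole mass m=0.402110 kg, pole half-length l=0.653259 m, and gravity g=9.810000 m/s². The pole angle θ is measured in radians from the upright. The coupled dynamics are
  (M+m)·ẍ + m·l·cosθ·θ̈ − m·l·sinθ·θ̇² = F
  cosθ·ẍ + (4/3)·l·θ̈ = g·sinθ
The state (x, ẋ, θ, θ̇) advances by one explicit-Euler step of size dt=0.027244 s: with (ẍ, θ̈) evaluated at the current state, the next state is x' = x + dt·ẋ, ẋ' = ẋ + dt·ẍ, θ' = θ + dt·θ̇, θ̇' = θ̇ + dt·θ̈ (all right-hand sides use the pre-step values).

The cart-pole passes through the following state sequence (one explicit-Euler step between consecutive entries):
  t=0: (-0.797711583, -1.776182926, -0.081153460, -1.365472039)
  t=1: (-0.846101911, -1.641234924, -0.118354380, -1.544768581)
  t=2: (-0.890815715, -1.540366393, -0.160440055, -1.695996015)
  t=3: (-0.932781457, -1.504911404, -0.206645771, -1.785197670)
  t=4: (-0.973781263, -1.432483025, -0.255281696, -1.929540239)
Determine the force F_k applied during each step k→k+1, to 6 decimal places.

F_0 = 8.828528 N
F_1 = 6.483342 N
F_2 = 2.033479 N
F_3 = 4.451514 N

step 0→1:
  ẍ = (ẋ'−ẋ)/dt = (-1.641234924−-1.776182926)/0.027244 = 4.953311
  θ̈ = (θ̇'−θ̇)/dt = (-1.544768581−-1.365472039)/0.027244 = -6.581139
  sinθ=-0.081064, cosθ=0.996709
  F = (M+m)·ẍ + m·l·cosθ·θ̈ − m·l·sinθ·θ̇² = 10.511882 + -1.723057 − -0.039703 = 8.828528
step 1→2:
  ẍ = (ẋ'−ẋ)/dt = (-1.540366393−-1.641234924)/0.027244 = 3.702413
  θ̈ = (θ̇'−θ̇)/dt = (-1.695996015−-1.544768581)/0.027244 = -5.550853
  sinθ=-0.118078, cosθ=0.993004
  F = (M+m)·ẍ + m·l·cosθ·θ̈ − m·l·sinθ·θ̇² = 7.857234 + -1.447908 − -0.074016 = 6.483342
step 2→3:
  ẍ = (ẋ'−ẋ)/dt = (-1.504911404−-1.540366393)/0.027244 = 1.301387
  θ̈ = (θ̇'−θ̇)/dt = (-1.785197670−-1.695996015)/0.027244 = -3.274176
  sinθ=-0.159753, cosθ=0.987157
  F = (M+m)·ẍ + m·l·cosθ·θ̈ − m·l·sinθ·θ̇² = 2.761795 + -0.849021 − -0.120706 = 2.033479
step 3→4:
  ẍ = (ẋ'−ẋ)/dt = (-1.432483025−-1.504911404)/0.027244 = 2.658508
  θ̈ = (θ̇'−θ̇)/dt = (-1.929540239−-1.785197670)/0.027244 = -5.298142
  sinθ=-0.205178, cosθ=0.978725
  F = (M+m)·ẍ + m·l·cosθ·θ̈ − m·l·sinθ·θ̇² = 5.641866 + -1.362117 − -0.171765 = 4.451514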